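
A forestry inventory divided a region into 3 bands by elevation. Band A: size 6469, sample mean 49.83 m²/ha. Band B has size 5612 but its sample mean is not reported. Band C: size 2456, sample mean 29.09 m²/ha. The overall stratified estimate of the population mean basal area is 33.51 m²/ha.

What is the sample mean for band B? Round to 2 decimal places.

16.63

N = 6469 + 5612 + 2456 = 14537.
Overall total = μ·N = 33.51·14537 = 487134.87.
Subtract the known strata: 6469·49.83 + 2456·29.09 = 393795.31.
Remaining total for band B: 487134.87 − 393795.31 = 93339.56.
Divide by its size: 93339.56 / 5612 = 16.6321... → 16.63.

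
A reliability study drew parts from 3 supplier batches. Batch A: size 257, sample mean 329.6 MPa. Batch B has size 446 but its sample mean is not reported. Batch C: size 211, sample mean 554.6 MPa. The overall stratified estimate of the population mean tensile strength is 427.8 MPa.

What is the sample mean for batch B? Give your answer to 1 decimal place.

424.4

Σ Nₕx̄ₕ = N·μ, so 446·x̄_B = 914·427.8 − (257·329.6 + 211·554.6).
= 391009.2 − 201727.8 = 189281.4.
x̄_B = 189281.4 / 446 = 424.398... → 424.4.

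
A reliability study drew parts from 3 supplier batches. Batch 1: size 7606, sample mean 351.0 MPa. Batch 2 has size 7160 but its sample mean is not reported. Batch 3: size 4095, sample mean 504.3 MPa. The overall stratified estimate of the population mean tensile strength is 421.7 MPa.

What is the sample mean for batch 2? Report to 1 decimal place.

N = 7606 + 7160 + 4095 = 18861.
Overall total = μ·N = 421.7·18861 = 7953683.7.
Subtract the known strata: 7606·351.0 + 4095·504.3 = 4734814.5.
Remaining total for batch 2: 7953683.7 − 4734814.5 = 3218869.2.
Divide by its size: 3218869.2 / 7160 = 449.563... → 449.6.

449.6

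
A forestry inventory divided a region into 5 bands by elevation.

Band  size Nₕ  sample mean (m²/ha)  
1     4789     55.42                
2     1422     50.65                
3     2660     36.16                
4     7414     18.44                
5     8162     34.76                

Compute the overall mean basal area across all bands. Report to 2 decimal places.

34.93

N = 24447; weights Wₕ = Nₕ/N = (0.1959, 0.0582, 0.1088, 0.3033, 0.3339).
x̄_st = Σ Wₕ·x̄ₕ = 0.1959·55.42 + 0.0582·50.65 + 0.1088·36.16 + 0.3033·18.44 + 0.3339·34.76 ≈ 34.9344...
→ 34.93.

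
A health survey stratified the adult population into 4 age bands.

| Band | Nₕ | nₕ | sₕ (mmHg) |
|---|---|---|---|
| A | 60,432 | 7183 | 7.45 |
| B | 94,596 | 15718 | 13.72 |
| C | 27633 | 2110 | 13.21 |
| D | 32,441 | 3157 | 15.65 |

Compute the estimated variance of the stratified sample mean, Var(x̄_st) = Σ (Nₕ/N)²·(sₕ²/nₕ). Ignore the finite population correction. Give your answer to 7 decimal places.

N = 215102. Term for each stratum: Wₕ²sₕ²/nₕ.
Var(x̄_st) = 0.0006098903 + 0.0023161548 + 0.0013648671 + 0.0017646301 = 0.0060555422 → 0.0060555.

0.0060555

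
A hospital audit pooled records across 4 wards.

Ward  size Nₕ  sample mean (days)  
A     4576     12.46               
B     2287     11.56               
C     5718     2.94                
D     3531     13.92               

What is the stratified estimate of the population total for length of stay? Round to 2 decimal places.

A: 4576·12.46 = 57016.96
B: 2287·11.56 = 26437.72
C: 5718·2.94 = 16810.92
D: 3531·13.92 = 49151.52
τ̂ = Σ Nₕx̄ₕ = 149417.12.

149417.12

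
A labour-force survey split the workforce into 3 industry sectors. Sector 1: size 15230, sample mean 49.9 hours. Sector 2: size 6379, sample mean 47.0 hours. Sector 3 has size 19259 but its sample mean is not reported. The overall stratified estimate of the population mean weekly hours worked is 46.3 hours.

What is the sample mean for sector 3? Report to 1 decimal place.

N = 15230 + 6379 + 19259 = 40868.
Overall total = μ·N = 46.3·40868 = 1892188.4.
Subtract the known strata: 15230·49.9 + 6379·47.0 = 1059790.
Remaining total for sector 3: 1892188.4 − 1059790 = 832398.4.
Divide by its size: 832398.4 / 19259 = 43.221... → 43.2.

43.2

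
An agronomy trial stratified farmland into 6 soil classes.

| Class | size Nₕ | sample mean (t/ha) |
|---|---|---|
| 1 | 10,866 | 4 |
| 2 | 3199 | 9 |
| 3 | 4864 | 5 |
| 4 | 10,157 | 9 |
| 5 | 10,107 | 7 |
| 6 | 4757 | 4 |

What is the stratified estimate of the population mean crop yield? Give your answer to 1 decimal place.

6.3

N = 10866 + 3199 + 4864 + 10157 + 10107 + 4757 = 43950.
Weight each subgroup mean by Nₕ/N and sum.
Σ Nₕx̄ₕ = 10866·4 + 3199·9 + 4864·5 + 10157·9 + 10107·7 + 4757·4 = 43464 + 28791 + 24320 + 91413 + 70749 + 19028 = 277765.
Divide by N: 277765 / 43950 = 6.320... → 6.3.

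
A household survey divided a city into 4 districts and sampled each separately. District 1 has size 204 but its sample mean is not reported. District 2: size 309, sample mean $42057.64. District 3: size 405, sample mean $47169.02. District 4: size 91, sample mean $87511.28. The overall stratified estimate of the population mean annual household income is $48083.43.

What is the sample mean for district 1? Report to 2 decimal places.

N = 204 + 309 + 405 + 91 = 1009.
Overall total = μ·N = 48083.43·1009 = 48516180.87.
Subtract the known strata: 309·42057.64 + 405·47169.02 + 91·87511.28 = 40062790.34.
Remaining total for district 1: 48516180.87 − 40062790.34 = 8453390.53.
Divide by its size: 8453390.53 / 204 = 41438.1889... → 41438.19.

41438.19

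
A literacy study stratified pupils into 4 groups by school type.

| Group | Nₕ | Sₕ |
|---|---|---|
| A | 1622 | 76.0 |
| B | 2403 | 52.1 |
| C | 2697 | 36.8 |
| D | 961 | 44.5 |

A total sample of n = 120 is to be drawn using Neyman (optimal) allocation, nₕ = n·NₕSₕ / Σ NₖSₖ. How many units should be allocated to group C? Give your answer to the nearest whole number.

A: NₕSₕ = 1622·76.0 = 123272
B: NₕSₕ = 2403·52.1 = 125196.3
C: NₕSₕ = 2697·36.8 = 99249.6
D: NₕSₕ = 961·44.5 = 42764.5
Σ NₕSₕ = 390482.4.
n_C = 120·99249.6/390482.4 = 30.501... → 31.

31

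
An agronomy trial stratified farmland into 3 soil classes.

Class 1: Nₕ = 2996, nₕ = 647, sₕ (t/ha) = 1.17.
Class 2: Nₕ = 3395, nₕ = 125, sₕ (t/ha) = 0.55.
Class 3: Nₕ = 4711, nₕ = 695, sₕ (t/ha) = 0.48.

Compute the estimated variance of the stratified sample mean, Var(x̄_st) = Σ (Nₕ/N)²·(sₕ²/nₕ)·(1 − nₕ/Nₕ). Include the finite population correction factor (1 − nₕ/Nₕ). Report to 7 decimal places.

0.0003897

N = 11102; Wₕ = Nₕ/N.
class 1: (2996/11102)²·1.17²/647·(1 − 647/2996) = 0.0001208064
class 2: (3395/11102)²·0.55²/125·(1 − 125/3395) = 0.0002179719
class 3: (4711/11102)²·0.48²/695·(1 − 695/4711) = 0.0000508864
Sum = 0.0003896647 → 0.0003897.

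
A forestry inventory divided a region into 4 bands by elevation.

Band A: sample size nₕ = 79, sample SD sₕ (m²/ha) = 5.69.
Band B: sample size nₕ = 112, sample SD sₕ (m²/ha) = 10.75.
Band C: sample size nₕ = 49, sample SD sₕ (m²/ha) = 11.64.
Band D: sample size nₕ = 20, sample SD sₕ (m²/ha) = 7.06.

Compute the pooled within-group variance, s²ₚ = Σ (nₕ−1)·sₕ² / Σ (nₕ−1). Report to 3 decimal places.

89.075

Degrees of freedom: 78 + 111 + 48 + 19 = 256.
Σ(nₕ−1)sₕ² = 78·32.3761 + 111·115.5625 + 48·135.4896 + 19·49.8436 = 22803.3025.
s²ₚ = 22803.3025 / 256 = 89.07540... → 89.075.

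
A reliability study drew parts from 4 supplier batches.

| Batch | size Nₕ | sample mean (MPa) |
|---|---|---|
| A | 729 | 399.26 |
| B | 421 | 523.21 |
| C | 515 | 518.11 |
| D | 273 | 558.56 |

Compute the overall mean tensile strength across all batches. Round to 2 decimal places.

480.21

N = 1938; weights Wₕ = Nₕ/N = (0.3762, 0.2172, 0.2657, 0.1409).
x̄_st = Σ Wₕ·x̄ₕ = 0.3762·399.26 + 0.2172·523.21 + 0.2657·518.11 + 0.1409·558.56 ≈ 480.2092...
→ 480.21.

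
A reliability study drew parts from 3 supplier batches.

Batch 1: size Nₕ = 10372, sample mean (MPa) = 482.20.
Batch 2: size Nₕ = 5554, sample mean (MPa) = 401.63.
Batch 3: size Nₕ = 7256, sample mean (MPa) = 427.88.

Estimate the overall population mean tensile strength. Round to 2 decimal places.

N = 10372 + 5554 + 7256 = 23182.
Weight each subgroup mean by Nₕ/N and sum.
Σ Nₕx̄ₕ = 10372·482.20 + 5554·401.63 + 7256·427.88 = 5001378.4 + 2230653.02 + 3104697.28 = 10336728.7.
Divide by N: 10336728.7 / 23182 = 445.8946... → 445.89.

445.89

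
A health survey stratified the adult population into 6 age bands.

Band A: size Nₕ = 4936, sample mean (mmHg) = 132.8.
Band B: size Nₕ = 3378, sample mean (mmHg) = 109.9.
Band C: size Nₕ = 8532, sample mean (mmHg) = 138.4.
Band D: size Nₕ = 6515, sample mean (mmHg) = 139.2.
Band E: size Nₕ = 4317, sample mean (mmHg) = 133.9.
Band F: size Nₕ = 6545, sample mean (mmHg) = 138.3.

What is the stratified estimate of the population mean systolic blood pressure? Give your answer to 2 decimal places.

N = 34223; weights Wₕ = Nₕ/N = (0.1442, 0.0987, 0.2493, 0.1904, 0.1261, 0.1912).
x̄_st = Σ Wₕ·x̄ₕ = 0.1442·132.8 + 0.0987·109.9 + 0.2493·138.4 + 0.1904·139.2 + 0.1261·133.9 + 0.1912·138.3 ≈ 134.3447...
→ 134.34.

134.34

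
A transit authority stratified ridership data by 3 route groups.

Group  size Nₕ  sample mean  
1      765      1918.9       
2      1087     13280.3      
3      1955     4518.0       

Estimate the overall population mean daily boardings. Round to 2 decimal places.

N = 3807; weights Wₕ = Nₕ/N = (0.2009, 0.2855, 0.5135).
x̄_st = Σ Wₕ·x̄ₕ = 0.2009·1918.9 + 0.2855·13280.3 + 0.5135·4518.0 ≈ 6497.5925...
→ 6497.59.

6497.59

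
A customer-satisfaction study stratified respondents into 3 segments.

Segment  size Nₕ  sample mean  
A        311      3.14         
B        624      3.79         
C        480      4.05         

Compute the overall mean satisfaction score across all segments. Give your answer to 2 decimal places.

x̄_st = (Σ Nₕx̄ₕ) / (Σ Nₕ) = (311·3.14 + 624·3.79 + 480·4.05) / 1415
= 5285.5 / 1415 = 3.7353... → 3.74.

3.74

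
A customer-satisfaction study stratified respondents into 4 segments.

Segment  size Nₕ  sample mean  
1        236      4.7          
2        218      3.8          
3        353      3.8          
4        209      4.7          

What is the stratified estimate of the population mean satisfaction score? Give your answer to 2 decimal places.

N = 236 + 218 + 353 + 209 = 1016.
Weight each subgroup mean by Nₕ/N and sum.
Σ Nₕx̄ₕ = 236·4.7 + 218·3.8 + 353·3.8 + 209·4.7 = 1109.2 + 828.4 + 1341.4 + 982.3 = 4261.3.
Divide by N: 4261.3 / 1016 = 4.1942... → 4.19.

4.19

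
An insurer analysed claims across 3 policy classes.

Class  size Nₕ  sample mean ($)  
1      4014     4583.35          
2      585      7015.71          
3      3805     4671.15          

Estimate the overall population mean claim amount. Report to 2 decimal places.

4792.42

N = 8404; weights Wₕ = Nₕ/N = (0.4776, 0.0696, 0.4528).
x̄_st = Σ Wₕ·x̄ₕ = 0.4776·4583.35 + 0.0696·7015.71 + 0.4528·4671.15 ≈ 4792.4183...
→ 4792.42.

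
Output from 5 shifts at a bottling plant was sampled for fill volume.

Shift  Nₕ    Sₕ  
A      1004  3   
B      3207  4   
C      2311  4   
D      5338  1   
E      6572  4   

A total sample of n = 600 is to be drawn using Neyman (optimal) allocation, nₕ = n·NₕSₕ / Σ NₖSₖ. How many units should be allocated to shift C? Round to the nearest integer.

98

Σ NₕSₕ = 1004·3 + 3207·4 + 2311·4 + 5338·1 + 6572·4 = 56710.
Share for C: 9244/56710 = 0.16300.
n_C = 600 × 0.16300 = 97.803... → 98.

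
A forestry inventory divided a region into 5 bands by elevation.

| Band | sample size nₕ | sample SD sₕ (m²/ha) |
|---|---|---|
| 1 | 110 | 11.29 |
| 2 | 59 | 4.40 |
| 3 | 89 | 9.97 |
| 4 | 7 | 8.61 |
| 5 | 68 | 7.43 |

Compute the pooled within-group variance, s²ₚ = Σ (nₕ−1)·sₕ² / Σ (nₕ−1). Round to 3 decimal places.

85.083

Degrees of freedom: 109 + 58 + 88 + 6 + 67 = 328.
Σ(nₕ−1)sₕ² = 109·127.4641 + 58·19.36 + 88·99.4009 + 6·74.1321 + 67·55.2049 = 27907.267.
s²ₚ = 27907.267 / 328 = 85.08313... → 85.083.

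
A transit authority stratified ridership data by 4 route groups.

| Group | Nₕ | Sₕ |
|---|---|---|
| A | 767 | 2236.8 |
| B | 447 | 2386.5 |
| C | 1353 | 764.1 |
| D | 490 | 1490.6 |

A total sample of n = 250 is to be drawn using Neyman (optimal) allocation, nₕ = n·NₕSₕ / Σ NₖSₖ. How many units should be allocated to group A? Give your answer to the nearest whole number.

Σ NₕSₕ = 767·2236.8 + 447·2386.5 + 1353·764.1 + 490·1490.6 = 4546612.4.
Share for A: 1715625.6/4546612.4 = 0.37734.
n_A = 250 × 0.37734 = 94.335... → 94.

94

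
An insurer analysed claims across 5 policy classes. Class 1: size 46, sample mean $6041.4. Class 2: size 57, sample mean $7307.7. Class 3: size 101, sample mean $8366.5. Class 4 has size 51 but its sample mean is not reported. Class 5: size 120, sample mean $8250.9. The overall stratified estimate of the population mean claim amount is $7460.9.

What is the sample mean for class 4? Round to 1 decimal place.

N = 46 + 57 + 101 + 51 + 120 = 375.
Overall total = μ·N = 7460.9·375 = 2797837.5.
Subtract the known strata: 46·6041.4 + 57·7307.7 + 101·8366.5 + 120·8250.9 = 2529567.8.
Remaining total for class 4: 2797837.5 − 2529567.8 = 268269.7.
Divide by its size: 268269.7 / 51 = 5260.190... → 5260.2.

5260.2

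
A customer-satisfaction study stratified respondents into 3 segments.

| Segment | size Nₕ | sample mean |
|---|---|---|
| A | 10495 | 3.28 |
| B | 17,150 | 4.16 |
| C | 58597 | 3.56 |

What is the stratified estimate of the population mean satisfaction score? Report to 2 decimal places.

x̄_st = (Σ Nₕx̄ₕ) / (Σ Nₕ) = (10495·3.28 + 17150·4.16 + 58597·3.56) / 86242
= 314372.92 / 86242 = 3.6452... → 3.65.

3.65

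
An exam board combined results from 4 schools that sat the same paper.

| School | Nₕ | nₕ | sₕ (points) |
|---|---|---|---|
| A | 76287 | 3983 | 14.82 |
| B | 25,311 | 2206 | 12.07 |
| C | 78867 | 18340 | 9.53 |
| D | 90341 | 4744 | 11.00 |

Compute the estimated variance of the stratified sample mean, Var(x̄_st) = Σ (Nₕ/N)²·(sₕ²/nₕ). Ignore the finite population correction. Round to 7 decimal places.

0.0082114

N = 270806. Term for each stratum: Wₕ²sₕ²/nₕ.
Var(x̄_st) = 0.0043759324 + 0.0005769140 + 0.0004200109 + 0.0028385328 = 0.0082113901 → 0.0082114.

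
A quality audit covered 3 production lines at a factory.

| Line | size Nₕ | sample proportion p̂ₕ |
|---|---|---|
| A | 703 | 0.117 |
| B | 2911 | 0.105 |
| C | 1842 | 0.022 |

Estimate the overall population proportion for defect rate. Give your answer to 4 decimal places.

0.0785

Wₕ = Nₕ/N with N = 5456: 0.1288, 0.5335, 0.3376.
p̂_st = 0.1288·0.117 + 0.5335·0.105 + 0.3376·0.022 ≈ 0.078525... → 0.0785.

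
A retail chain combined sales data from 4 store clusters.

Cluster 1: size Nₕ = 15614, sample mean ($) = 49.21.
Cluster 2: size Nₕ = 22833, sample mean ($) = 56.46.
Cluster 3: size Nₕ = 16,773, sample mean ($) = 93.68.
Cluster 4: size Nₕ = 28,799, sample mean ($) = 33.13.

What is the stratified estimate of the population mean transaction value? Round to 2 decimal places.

54.55

N = 84019; weights Wₕ = Nₕ/N = (0.1858, 0.2718, 0.1996, 0.3428).
x̄_st = Σ Wₕ·x̄ₕ = 0.1858·49.21 + 0.2718·56.46 + 0.1996·93.68 + 0.3428·33.13 ≈ 54.5463...
→ 54.55.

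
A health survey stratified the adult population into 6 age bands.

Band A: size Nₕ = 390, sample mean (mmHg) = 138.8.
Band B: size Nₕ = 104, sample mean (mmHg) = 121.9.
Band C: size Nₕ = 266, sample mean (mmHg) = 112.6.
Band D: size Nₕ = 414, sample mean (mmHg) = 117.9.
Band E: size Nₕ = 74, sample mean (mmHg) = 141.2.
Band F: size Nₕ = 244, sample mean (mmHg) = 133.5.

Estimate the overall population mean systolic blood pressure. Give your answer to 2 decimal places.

126.40

N = 390 + 104 + 266 + 414 + 74 + 244 = 1492.
The stratified mean weights each stratum mean by its population share Nₕ/N.
Σ Nₕx̄ₕ = 390·138.8 + 104·121.9 + 266·112.6 + 414·117.9 + 74·141.2 + 244·133.5 = 54132 + 12677.6 + 29951.6 + 48810.6 + 10448.8 + 32574 = 188594.6.
Divide by N: 188594.6 / 1492 = 126.4039... → 126.40.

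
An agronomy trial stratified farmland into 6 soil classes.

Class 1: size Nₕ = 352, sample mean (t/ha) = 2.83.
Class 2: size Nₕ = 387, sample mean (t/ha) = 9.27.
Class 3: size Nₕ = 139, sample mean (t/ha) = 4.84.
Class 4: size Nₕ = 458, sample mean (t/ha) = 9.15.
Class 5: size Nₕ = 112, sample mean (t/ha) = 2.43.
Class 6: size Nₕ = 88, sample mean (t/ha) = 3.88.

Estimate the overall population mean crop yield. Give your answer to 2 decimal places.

6.55

N = 352 + 387 + 139 + 458 + 112 + 88 = 1536.
Weight each subgroup mean by Nₕ/N and sum.
Σ Nₕx̄ₕ = 352·2.83 + 387·9.27 + 139·4.84 + 458·9.15 + 112·2.43 + 88·3.88 = 996.16 + 3587.49 + 672.76 + 4190.7 + 272.16 + 341.44 = 10060.71.
Divide by N: 10060.71 / 1536 = 6.5499... → 6.55.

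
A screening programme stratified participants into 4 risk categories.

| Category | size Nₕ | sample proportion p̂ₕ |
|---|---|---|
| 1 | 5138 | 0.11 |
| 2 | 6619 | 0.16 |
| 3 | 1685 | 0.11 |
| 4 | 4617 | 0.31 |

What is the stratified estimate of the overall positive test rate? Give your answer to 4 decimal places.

Wₕ = Nₕ/N with N = 18059: 0.2845, 0.3665, 0.0933, 0.2557.
p̂_st = 0.2845·0.11 + 0.3665·0.16 + 0.0933·0.11 + 0.2557·0.31 ≈ 0.179458... → 0.1795.

0.1795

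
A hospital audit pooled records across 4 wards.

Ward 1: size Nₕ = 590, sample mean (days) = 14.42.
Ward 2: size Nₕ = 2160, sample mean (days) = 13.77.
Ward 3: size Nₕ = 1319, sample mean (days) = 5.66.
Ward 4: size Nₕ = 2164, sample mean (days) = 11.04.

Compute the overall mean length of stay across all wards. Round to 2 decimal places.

N = 6233; weights Wₕ = Nₕ/N = (0.0947, 0.3465, 0.2116, 0.3472).
x̄_st = Σ Wₕ·x̄ₕ = 0.0947·14.42 + 0.3465·13.77 + 0.2116·5.66 + 0.3472·11.04 ≈ 11.1675...
→ 11.17.

11.17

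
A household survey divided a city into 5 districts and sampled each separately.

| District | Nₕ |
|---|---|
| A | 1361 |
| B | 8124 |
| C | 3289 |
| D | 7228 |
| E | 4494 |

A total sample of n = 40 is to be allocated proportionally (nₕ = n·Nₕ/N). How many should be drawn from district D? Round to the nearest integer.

12

N = 1361 + 8124 + 3289 + 7228 + 4494 = 24496.
n_D = 40·7228/24496 = 11.803... → 12.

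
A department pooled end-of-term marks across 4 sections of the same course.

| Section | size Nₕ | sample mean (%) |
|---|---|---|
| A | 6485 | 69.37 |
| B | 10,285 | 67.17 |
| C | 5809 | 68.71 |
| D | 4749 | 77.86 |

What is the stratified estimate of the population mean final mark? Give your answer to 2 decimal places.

69.88

N = 27328; weights Wₕ = Nₕ/N = (0.2373, 0.3764, 0.2126, 0.1738).
x̄_st = Σ Wₕ·x̄ₕ = 0.2373·69.37 + 0.3764·67.17 + 0.2126·68.71 + 0.1738·77.86 ≈ 69.8771...
→ 69.88.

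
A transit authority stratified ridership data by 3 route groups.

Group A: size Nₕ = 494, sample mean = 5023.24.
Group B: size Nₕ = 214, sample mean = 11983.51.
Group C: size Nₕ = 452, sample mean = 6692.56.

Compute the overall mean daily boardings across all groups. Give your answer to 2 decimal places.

6957.75

x̄_st = (Σ Nₕx̄ₕ) / (Σ Nₕ) = (494·5023.24 + 214·11983.51 + 452·6692.56) / 1160
= 8070988.82 / 1160 = 6957.7490... → 6957.75.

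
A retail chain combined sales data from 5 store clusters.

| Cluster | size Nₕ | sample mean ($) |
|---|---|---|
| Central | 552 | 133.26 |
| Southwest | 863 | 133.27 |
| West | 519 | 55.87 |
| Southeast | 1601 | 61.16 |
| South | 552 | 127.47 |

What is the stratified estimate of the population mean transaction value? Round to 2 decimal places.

94.41

x̄_st = (Σ Nₕx̄ₕ) / (Σ Nₕ) = (552·133.26 + 863·133.27 + 519·55.87 + 1601·61.16 + 552·127.47) / 4087
= 385848.66 / 4087 = 94.4088... → 94.41.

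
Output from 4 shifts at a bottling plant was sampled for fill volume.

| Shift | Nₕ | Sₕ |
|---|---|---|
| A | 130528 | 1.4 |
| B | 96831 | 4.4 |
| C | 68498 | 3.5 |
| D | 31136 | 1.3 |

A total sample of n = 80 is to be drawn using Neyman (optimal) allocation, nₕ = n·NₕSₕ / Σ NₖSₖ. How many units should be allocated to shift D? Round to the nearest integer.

Σ NₕSₕ = 130528·1.4 + 96831·4.4 + 68498·3.5 + 31136·1.3 = 889015.4.
Share for D: 40476.8/889015.4 = 0.04553.
n_D = 80 × 0.04553 = 3.642... → 4.

4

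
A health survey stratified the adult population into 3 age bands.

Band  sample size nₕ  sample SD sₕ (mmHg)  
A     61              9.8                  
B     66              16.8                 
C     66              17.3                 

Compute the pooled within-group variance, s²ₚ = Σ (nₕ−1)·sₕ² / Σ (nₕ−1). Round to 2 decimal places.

229.27

Degrees of freedom: 60 + 65 + 65 = 190.
Σ(nₕ−1)sₕ² = 60·96.04 + 65·282.24 + 65·299.29 = 43561.85.
s²ₚ = 43561.85 / 190 = 229.2729... → 229.27.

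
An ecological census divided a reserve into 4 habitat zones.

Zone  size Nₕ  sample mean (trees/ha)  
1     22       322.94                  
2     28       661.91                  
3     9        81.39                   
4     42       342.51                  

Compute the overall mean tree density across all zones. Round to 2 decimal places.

403.53

N = 101; weights Wₕ = Nₕ/N = (0.2178, 0.2772, 0.0891, 0.4158).
x̄_st = Σ Wₕ·x̄ₕ = 0.2178·322.94 + 0.2772·661.91 + 0.0891·81.39 + 0.4158·342.51 ≈ 403.5256...
→ 403.53.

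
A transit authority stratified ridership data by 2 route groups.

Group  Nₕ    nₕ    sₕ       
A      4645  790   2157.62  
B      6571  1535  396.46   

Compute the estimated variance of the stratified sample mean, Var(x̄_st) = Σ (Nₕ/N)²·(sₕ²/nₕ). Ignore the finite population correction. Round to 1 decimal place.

N = 11216; Wₕ = Nₕ/N.
group A: (4645/11216)²·2157.62²/790 = 1010.6907
group B: (6571/11216)²·396.46²/1535 = 35.1461
Sum = 1045.8368 → 1045.8.

1045.8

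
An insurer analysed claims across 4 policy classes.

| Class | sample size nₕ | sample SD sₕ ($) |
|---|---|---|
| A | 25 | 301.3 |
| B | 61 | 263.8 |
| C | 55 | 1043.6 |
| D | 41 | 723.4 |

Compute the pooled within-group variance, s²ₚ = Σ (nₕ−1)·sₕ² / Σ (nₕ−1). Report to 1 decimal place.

483696.3

A: (25−1)·301.3² = 24·90781.69 = 2178760.56
B: (61−1)·263.8² = 60·69590.44 = 4175426.4
C: (55−1)·1043.6² = 54·1089100.96 = 58811451.84
D: (41−1)·723.4² = 40·523307.56 = 20932302.4
Numerator = 86097941.2; denominator = Σ(nₕ−1) = 178.
s²ₚ = 86097941.2/178 = 483696.299... → 483696.3.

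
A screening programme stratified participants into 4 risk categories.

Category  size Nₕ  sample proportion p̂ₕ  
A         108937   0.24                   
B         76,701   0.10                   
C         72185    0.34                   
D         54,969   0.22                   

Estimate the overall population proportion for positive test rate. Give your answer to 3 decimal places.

Wₕ = Nₕ/N with N = 312792: 0.3483, 0.2452, 0.2308, 0.1757.
p̂_st = 0.3483·0.24 + 0.2452·0.10 + 0.2308·0.34 + 0.1757·0.22 ≈ 0.22523... → 0.225.

0.225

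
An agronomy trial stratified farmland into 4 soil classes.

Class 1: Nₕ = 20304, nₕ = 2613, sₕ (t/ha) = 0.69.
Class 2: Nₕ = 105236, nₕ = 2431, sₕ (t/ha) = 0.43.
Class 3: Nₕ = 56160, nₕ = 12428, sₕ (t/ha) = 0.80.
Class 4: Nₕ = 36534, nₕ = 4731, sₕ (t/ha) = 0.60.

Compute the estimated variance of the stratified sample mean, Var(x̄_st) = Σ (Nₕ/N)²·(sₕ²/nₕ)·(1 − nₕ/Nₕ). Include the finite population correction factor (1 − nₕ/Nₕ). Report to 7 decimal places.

N = 218234; Wₕ = Nₕ/N.
class 1: (20304/218234)²·0.69²/2613·(1 − 2613/20304) = 0.0000013742
class 2: (105236/218234)²·0.43²/2431·(1 − 2431/105236) = 0.0000172777
class 3: (56160/218234)²·0.80²/12428·(1 − 12428/56160) = 0.0000026556
class 4: (36534/218234)²·0.60²/4731·(1 − 4731/36534) = 0.0000018564
Sum = 0.0000231639 → 0.0000232.

0.0000232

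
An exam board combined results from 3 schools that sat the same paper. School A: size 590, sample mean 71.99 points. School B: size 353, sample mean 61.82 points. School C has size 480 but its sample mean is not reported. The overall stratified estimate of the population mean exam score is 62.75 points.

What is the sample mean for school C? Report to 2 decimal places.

52.08

N = 590 + 353 + 480 = 1423.
Overall total = μ·N = 62.75·1423 = 89293.25.
Subtract the known strata: 590·71.99 + 353·61.82 = 64296.56.
Remaining total for school C: 89293.25 − 64296.56 = 24996.69.
Divide by its size: 24996.69 / 480 = 52.0764... → 52.08.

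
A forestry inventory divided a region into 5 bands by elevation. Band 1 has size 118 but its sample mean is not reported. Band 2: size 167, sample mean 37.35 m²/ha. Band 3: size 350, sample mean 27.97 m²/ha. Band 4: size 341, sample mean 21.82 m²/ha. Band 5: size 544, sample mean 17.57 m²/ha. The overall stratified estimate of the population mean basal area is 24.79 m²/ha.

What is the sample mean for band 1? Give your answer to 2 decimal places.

39.45

N = 118 + 167 + 350 + 341 + 544 = 1520.
Overall total = μ·N = 24.79·1520 = 37680.8.
Subtract the known strata: 167·37.35 + 350·27.97 + 341·21.82 + 544·17.57 = 33025.65.
Remaining total for band 1: 37680.8 − 33025.65 = 4655.15.
Divide by its size: 4655.15 / 118 = 39.4504... → 39.45.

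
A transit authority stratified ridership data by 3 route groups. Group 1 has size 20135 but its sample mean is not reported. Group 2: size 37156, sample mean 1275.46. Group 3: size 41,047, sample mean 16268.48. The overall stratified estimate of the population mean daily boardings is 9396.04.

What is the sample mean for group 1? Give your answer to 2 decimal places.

10371.22

N = 20135 + 37156 + 41047 = 98338.
Overall total = μ·N = 9396.04·98338 = 923987781.52.
Subtract the known strata: 37156·1275.46 + 41047·16268.48 = 715163290.32.
Remaining total for group 1: 923987781.52 − 715163290.32 = 208824491.2.
Divide by its size: 208824491.2 / 20135 = 10371.2188... → 10371.22.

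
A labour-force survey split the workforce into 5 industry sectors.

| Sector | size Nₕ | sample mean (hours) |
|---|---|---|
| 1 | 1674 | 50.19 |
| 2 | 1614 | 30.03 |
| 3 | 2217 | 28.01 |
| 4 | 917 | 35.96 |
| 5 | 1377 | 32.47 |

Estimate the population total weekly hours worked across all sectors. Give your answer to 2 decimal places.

272271.16

1: 1674·50.19 = 84018.06
2: 1614·30.03 = 48468.42
3: 2217·28.01 = 62098.17
4: 917·35.96 = 32975.32
5: 1377·32.47 = 44711.19
τ̂ = Σ Nₕx̄ₕ = 272271.16.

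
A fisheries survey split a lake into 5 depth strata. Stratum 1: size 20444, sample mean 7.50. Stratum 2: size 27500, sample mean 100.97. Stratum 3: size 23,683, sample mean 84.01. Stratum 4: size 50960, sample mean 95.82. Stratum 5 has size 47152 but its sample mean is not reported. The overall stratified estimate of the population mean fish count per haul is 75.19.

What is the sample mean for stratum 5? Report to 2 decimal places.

Σ Nₕx̄ₕ = N·μ, so 47152·x̄_5 = 169739·75.19 − (20444·7.50 + 27500·100.97 + 23683·84.01 + 50960·95.82).
= 12762675.41 − 9802601.03 = 2960074.38.
x̄_5 = 2960074.38 / 47152 = 62.7773... → 62.78.

62.78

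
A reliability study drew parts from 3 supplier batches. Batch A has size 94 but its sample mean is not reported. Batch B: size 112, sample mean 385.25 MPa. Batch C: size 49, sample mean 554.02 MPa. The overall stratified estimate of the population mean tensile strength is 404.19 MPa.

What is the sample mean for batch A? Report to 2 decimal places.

348.65

Σ Nₕx̄ₕ = N·μ, so 94·x̄_A = 255·404.19 − (112·385.25 + 49·554.02).
= 103068.45 − 70294.98 = 32773.47.
x̄_A = 32773.47 / 94 = 348.6539... → 348.65.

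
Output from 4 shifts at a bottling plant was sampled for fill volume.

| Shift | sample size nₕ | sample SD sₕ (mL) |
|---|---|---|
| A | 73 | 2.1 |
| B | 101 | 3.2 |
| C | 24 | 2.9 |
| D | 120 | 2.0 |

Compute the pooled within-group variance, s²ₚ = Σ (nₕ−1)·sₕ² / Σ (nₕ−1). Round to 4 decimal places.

6.4043

A: (73−1)·2.1² = 72·4.41 = 317.52
B: (101−1)·3.2² = 100·10.24 = 1024
C: (24−1)·2.9² = 23·8.41 = 193.43
D: (120−1)·2.0² = 119·4 = 476
Numerator = 2010.95; denominator = Σ(nₕ−1) = 314.
s²ₚ = 2010.95/314 = 6.404299... → 6.4043.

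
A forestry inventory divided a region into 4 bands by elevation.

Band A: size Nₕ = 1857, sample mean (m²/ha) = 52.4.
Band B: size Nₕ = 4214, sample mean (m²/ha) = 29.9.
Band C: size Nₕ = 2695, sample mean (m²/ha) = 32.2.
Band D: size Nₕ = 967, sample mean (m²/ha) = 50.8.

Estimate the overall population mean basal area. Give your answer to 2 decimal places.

x̄_st = (Σ Nₕx̄ₕ) / (Σ Nₕ) = (1857·52.4 + 4214·29.9 + 2695·32.2 + 967·50.8) / 9733
= 359208 / 9733 = 36.9062... → 36.91.

36.91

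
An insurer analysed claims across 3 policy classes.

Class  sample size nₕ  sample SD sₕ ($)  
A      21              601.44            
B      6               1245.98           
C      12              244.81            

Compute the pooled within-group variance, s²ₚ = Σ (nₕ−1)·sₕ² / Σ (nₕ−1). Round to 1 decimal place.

Degrees of freedom: 20 + 5 + 11 = 36.
Σ(nₕ−1)sₕ² = 20·361730.0736 + 5·1552466.1604 + 11·59931.9361 = 15656183.5711.
s²ₚ = 15656183.5711 / 36 = 434893.988... → 434894.0.

434894.0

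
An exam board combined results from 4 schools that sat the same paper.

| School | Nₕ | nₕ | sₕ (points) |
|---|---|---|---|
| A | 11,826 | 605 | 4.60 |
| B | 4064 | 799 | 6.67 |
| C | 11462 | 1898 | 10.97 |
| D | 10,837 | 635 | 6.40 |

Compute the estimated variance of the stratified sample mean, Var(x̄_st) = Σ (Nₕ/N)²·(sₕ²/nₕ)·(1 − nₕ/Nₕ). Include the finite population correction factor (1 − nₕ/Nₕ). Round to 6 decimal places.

N = 38189; Wₕ = Nₕ/N.
school A: (11826/38189)²·4.60²/605·(1 − 605/11826) = 0.003182388
school B: (4064/38189)²·6.67²/799·(1 − 799/4064) = 0.000506600
school C: (11462/38189)²·10.97²/1898·(1 − 1898/11462) = 0.004765851
school D: (10837/38189)²·6.40²/635·(1 − 635/10837) = 0.004889946
Sum = 0.013344785 → 0.013345.

0.013345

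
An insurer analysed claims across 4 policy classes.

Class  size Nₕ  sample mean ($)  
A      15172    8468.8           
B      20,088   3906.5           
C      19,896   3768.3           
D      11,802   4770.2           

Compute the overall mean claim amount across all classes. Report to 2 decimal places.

N = 66958; weights Wₕ = Nₕ/N = (0.2266, 0.3000, 0.2971, 0.1763).
x̄_st = Σ Wₕ·x̄ₕ = 0.2266·8468.8 + 0.3000·3906.5 + 0.2971·3768.3 + 0.1763·4770.2 ≈ 5051.4412...
→ 5051.44.

5051.44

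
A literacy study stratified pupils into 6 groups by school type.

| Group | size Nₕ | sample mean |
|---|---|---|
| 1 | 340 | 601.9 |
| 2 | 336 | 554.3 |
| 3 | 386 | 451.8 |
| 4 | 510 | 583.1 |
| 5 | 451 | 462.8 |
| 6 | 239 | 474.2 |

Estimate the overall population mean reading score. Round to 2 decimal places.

N = 340 + 336 + 386 + 510 + 451 + 239 = 2262.
The stratified mean weights each stratum mean by its population share Nₕ/N.
Σ Nₕx̄ₕ = 340·601.9 + 336·554.3 + 386·451.8 + 510·583.1 + 451·462.8 + 239·474.2 = 204646 + 186244.8 + 174394.8 + 297381 + 208722.8 + 113333.8 = 1184723.2.
Divide by N: 1184723.2 / 2262 = 523.7503... → 523.75.

523.75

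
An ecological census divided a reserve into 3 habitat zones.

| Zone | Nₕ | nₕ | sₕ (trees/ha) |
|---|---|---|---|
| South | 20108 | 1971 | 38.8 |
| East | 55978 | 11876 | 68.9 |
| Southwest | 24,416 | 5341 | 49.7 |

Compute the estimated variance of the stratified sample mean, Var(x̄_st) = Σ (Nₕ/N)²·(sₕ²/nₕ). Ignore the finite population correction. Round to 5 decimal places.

0.18188

N = 100502. Term for each stratum: Wₕ²sₕ²/nₕ.
Var(x̄_st) = 0.03057491 + 0.12400911 + 0.02729542 = 0.18187944 → 0.18188.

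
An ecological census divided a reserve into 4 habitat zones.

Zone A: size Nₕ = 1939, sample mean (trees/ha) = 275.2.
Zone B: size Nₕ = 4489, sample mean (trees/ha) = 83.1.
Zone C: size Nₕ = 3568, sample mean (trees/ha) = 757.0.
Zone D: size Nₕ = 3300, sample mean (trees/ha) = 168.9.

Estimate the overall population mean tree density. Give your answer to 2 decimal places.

313.25

N = 1939 + 4489 + 3568 + 3300 = 13296.
Weight each subgroup mean by Nₕ/N and sum.
Σ Nₕx̄ₕ = 1939·275.2 + 4489·83.1 + 3568·757.0 + 3300·168.9 = 533612.8 + 373035.9 + 2700976 + 557370 = 4164994.7.
Divide by N: 4164994.7 / 13296 = 313.2517... → 313.25.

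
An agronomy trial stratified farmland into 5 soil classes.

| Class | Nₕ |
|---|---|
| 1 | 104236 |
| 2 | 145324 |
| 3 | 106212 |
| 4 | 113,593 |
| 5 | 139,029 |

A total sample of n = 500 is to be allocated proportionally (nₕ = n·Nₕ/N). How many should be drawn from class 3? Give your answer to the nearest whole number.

N = 104236 + 145324 + 106212 + 113593 + 139029 = 608394.
n_3 = 500·106212/608394 = 87.289... → 87.

87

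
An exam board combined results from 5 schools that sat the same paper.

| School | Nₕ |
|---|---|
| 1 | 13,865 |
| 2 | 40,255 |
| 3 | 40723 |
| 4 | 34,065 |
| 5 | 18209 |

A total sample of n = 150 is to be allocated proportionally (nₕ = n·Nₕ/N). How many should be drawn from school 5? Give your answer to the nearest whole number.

19

Share of school 5 = 18209/147117 = 0.12377.
Allocate 150 × 0.12377 = 18.566... → 19.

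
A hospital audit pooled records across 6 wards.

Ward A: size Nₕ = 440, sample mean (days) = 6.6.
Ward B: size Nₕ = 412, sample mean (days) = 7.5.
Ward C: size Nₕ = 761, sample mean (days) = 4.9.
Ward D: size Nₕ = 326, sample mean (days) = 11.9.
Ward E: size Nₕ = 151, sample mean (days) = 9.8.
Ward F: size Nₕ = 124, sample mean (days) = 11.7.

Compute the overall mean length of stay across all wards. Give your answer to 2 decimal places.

N = 440 + 412 + 761 + 326 + 151 + 124 = 2214.
Overall mean = Σ (Nₕ/N)·x̄ₕ — weight by population share, not a simple average.
Σ Nₕx̄ₕ = 440·6.6 + 412·7.5 + 761·4.9 + 326·11.9 + 151·9.8 + 124·11.7 = 2904 + 3090 + 3728.9 + 3879.4 + 1479.8 + 1450.8 = 16532.9.
Divide by N: 16532.9 / 2214 = 7.4674... → 7.47.

7.47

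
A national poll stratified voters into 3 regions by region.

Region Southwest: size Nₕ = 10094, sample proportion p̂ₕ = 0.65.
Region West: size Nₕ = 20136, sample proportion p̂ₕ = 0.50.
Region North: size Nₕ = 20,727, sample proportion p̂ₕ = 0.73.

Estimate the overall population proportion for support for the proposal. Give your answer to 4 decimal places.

0.6233

Wₕ = Nₕ/N with N = 50957: 0.1981, 0.3952, 0.4068.
p̂_st = 0.1981·0.65 + 0.3952·0.50 + 0.4068·0.73 ≈ 0.623267... → 0.6233.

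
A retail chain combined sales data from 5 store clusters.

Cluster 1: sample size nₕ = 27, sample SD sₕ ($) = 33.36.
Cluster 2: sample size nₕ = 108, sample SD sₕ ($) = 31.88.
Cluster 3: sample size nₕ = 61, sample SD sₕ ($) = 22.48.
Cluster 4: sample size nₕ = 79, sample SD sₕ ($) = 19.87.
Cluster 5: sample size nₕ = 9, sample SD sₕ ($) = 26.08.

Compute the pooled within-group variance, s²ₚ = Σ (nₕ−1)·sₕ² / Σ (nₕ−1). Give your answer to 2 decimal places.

1: (27−1)·33.36² = 26·1112.8896 = 28935.1296
2: (108−1)·31.88² = 107·1016.3344 = 108747.7808
3: (61−1)·22.48² = 60·505.3504 = 30321.024
4: (79−1)·19.87² = 78·394.8169 = 30795.7182
5: (9−1)·26.08² = 8·680.1664 = 5441.3312
Numerator = 204240.9838; denominator = Σ(nₕ−1) = 279.
s²ₚ = 204240.9838/279 = 732.0465... → 732.05.

732.05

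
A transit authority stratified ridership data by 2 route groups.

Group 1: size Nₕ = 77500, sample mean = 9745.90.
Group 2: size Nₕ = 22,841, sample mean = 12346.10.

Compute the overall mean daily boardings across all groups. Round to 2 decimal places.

10337.79

N = 100341; weights Wₕ = Nₕ/N = (0.7724, 0.2276).
x̄_st = Σ Wₕ·x̄ₕ = 0.7724·9745.90 + 0.2276·12346.10 ≈ 10337.7933...
→ 10337.79.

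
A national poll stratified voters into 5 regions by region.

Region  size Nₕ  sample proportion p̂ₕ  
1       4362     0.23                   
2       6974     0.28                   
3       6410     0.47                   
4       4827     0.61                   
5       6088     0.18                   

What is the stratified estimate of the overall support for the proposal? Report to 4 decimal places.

0.3492

Wₕ = Nₕ/N with N = 28661: 0.1522, 0.2433, 0.2236, 0.1684, 0.2124.
p̂_st = 0.1522·0.23 + 0.2433·0.28 + 0.2236·0.47 + 0.1684·0.61 + 0.2124·0.18 ≈ 0.349220... → 0.3492.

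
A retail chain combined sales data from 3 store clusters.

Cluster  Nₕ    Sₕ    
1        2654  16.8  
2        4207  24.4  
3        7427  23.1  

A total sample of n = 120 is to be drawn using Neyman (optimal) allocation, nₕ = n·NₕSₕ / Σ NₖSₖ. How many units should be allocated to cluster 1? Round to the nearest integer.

1: NₕSₕ = 2654·16.8 = 44587.2
2: NₕSₕ = 4207·24.4 = 102650.8
3: NₕSₕ = 7427·23.1 = 171563.7
Σ NₕSₕ = 318801.7.
n_1 = 120·44587.2/318801.7 = 16.783... → 17.

17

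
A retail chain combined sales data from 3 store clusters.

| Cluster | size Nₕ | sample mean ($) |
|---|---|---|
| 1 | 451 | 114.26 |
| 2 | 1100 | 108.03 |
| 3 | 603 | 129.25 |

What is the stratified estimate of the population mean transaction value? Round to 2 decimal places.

N = 2154; weights Wₕ = Nₕ/N = (0.2094, 0.5107, 0.2799).
x̄_st = Σ Wₕ·x̄ₕ = 0.2094·114.26 + 0.5107·108.03 + 0.2799·129.25 ≈ 115.2748...
→ 115.27.

115.27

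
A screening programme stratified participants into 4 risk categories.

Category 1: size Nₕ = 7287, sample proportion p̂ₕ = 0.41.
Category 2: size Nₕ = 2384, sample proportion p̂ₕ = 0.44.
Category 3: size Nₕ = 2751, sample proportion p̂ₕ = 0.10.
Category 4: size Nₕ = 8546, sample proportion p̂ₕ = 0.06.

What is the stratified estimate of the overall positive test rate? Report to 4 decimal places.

0.2301

Wₕ = Nₕ/N with N = 20968: 0.3475, 0.1137, 0.1312, 0.4076.
p̂_st = 0.3475·0.41 + 0.1137·0.44 + 0.1312·0.10 + 0.4076·0.06 ≈ 0.230088... → 0.2301.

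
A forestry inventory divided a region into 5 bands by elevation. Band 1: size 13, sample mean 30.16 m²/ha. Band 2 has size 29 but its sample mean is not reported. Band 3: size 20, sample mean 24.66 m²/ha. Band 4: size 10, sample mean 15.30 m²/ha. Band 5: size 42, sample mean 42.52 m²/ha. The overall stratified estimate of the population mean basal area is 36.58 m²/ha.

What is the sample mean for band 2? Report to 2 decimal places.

46.41

Σ Nₕx̄ₕ = N·μ, so 29·x̄_2 = 114·36.58 − (13·30.16 + 20·24.66 + 10·15.30 + 42·42.52).
= 4170.12 − 2824.12 = 1346.
x̄_2 = 1346 / 29 = 46.4138... → 46.41.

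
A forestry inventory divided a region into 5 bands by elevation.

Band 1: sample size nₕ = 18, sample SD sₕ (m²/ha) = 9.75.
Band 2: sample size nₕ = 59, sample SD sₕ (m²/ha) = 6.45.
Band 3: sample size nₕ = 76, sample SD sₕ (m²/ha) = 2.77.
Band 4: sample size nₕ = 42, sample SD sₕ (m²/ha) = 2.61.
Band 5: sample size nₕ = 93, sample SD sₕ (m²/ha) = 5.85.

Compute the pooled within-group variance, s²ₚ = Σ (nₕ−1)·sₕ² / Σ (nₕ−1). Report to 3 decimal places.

28.382

Degrees of freedom: 17 + 58 + 75 + 41 + 92 = 283.
Σ(nₕ−1)sₕ² = 17·95.0625 + 58·41.6025 + 75·7.6729 + 41·6.8121 + 92·34.2225 = 8032.2411.
s²ₚ = 8032.2411 / 283 = 28.38248... → 28.382.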